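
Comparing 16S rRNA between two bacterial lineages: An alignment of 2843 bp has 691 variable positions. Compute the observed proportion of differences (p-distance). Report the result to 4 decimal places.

p = 691/2843 = 0.243053… ≈ 0.2431 (to 4 d.p.).

0.2431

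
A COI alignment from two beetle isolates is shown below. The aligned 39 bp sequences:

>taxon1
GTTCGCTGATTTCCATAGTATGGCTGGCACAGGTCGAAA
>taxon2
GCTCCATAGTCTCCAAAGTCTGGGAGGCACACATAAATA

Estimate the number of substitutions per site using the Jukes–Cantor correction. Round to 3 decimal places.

0.539

The sequences differ at 15 of 39 sites, so p = 15/39 ≈ 0.384615.
d = −(3/4) ln(1 − 4p/3) = −0.75 ln(1 − 0.51282) = −0.75 ln(0.48718)
  = −0.75 × (-0.719122) = 0.539342 substitutions/site.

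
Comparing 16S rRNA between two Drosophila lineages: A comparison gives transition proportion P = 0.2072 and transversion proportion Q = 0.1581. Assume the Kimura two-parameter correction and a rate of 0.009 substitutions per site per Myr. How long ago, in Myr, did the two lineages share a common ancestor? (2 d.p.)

Under the Kimura two-parameter model, d = −½ ln(1 − 2P − Q) − ¼ ln(1 − 2Q).
1 − 2P − Q = 0.4275, giving −½ ln(0.4275) = 0.424900.
1 − 2Q = 0.6838, giving −¼ ln(0.6838) = 0.095022.
d = 0.424900 + 0.095022 = 0.519922.
Under a molecular clock d = 2μt, so t = d/(2μ) = 0.519922 / (2 × 0.009) = 28.88 Myr.

28.88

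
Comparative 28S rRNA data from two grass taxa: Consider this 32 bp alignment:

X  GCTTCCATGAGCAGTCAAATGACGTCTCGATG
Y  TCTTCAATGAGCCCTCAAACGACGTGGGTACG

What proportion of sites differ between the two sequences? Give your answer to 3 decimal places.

0.313

The sequences differ at 10 of 32 positions (sites 1, 6, 13, 14, 20, 26, 27, 28, 29, 31).
p = 10/32 = 0.3125 ≈ 0.313 (to 3 d.p.).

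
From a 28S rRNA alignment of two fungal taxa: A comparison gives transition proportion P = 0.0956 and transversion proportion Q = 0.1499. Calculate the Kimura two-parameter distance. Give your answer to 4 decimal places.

Under the Kimura two-parameter model, d = −½ ln(1 − 2P − Q) − ¼ ln(1 − 2Q).
1 − 2P − Q = 0.6589, giving −½ ln(0.6589) = 0.208592.
1 − 2Q = 0.7002, giving −¼ ln(0.7002) = 0.089097.
d = 0.208592 + 0.089097 = 0.297689.

0.2977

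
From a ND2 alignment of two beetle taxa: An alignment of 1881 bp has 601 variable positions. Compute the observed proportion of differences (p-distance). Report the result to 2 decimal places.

p = 601/1881 = 0.319510… ≈ 0.32 (to 2 d.p.).

0.32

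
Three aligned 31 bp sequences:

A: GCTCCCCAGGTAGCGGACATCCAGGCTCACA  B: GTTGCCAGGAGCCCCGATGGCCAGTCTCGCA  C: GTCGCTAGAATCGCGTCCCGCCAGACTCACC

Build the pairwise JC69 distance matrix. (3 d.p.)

d(A,B) = 0.691, d(A,C) = 0.777, d(B,C) = 0.614

A–B: 14/31 sites differ → p ≈ 0.451613, d = −0.75 ln(1 − 0.602151) = 0.691262 ≈ 0.691.
A–C: 15/31 sites differ → p ≈ 0.483871, d = −0.75 ln(1 − 0.645161) = 0.777068 ≈ 0.777.
B–C: 13/31 sites differ → p ≈ 0.419355, d = −0.75 ln(1 − 0.55914) = 0.614271 ≈ 0.614.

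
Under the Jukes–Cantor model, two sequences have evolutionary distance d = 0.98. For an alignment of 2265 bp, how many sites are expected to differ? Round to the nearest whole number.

1239

Invert JC69: p = (3/4)(1 − e^(−4d/3)) = 0.75 × (1 − e^(-1.306667)) = 0.75 × (1 − 0.270721) = 0.546959.
Expected differing sites = pL ≈ 0.546959 × 2265 = 1238.862135 ≈ 1239.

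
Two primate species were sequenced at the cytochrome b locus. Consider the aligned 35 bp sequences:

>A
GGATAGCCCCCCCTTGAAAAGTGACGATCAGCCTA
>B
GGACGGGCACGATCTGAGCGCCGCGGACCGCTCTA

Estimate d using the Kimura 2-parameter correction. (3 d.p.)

1.062

Of 35 sites, 10 differences are transitions and 9 are transversions, so P = 10/35 ≈ 0.285714 and Q = 9/35 ≈ 0.257143.
Under the Kimura two-parameter model, d = −½ ln(1 − 2P − Q) − ¼ ln(1 − 2Q).
1 − 2P − Q = 0.171429, giving −½ ln(0.171429) = 0.881793.
1 − 2Q = 0.485714, giving −¼ ln(0.485714) = 0.180534.
d = 0.881793 + 0.180534 = 1.062327.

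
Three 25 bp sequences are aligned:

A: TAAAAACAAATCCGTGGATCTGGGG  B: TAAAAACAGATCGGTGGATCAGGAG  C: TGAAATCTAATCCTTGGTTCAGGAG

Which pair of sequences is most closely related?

A and B

A–B: 4/25 differ, p = 0.160, d = 0.180.
A–C: 7/25 differ, p = 0.280, d = 0.351.
B–C: 7/25 differ, p = 0.280, d = 0.351.
The smallest distance is between A and B.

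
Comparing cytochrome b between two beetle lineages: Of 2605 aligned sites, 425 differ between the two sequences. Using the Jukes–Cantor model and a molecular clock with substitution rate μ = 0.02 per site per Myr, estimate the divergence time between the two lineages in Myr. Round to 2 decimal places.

4.60

p = 425/2605 ≈ 0.163148.
d = −(3/4) ln(1 − 4p/3) = −0.75 ln(1 − 0.217531) = −0.75 ln(0.782469)
  = −0.75 × (-0.245301) = 0.183976 substitutions/site.
Under a molecular clock d = 2μt, so t = d/(2μ) = 0.183976 / (2 × 0.02) = 4.60 Myr.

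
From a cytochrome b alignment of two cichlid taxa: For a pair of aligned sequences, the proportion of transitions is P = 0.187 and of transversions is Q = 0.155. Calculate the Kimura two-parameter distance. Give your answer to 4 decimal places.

Under the Kimura two-parameter model, d = −½ ln(1 − 2P − Q) − ¼ ln(1 − 2Q).
1 − 2P − Q = 0.471, giving −½ ln(0.471) = 0.376449.
1 − 2Q = 0.69, giving −¼ ln(0.69) = 0.092766.
d = 0.376449 + 0.092766 = 0.469215.

0.4692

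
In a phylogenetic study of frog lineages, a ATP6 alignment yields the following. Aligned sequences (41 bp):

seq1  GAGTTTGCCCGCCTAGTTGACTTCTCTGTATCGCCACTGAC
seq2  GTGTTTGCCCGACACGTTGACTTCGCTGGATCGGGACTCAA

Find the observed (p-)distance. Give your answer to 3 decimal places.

0.244

The sequences differ at 10 of 41 positions (sites 2, 12, 14, 15, 25, 29, 34, 35, 39, 41).
p = 10/41 = 0.243902… ≈ 0.244 (to 3 d.p.).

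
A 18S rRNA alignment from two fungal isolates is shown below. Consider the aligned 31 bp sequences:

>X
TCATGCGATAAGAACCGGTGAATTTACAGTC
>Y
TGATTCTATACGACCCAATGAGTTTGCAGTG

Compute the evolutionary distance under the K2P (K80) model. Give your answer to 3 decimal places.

Of 31 sites, 4 differences are transitions and 6 are transversions, so P = 4/31 ≈ 0.129032 and Q = 6/31 ≈ 0.193548.
Under the Kimura two-parameter model, d = −½ ln(1 − 2P − Q) − ¼ ln(1 − 2Q).
1 − 2P − Q = 0.548388, giving −½ ln(0.548388) = 0.300386.
1 − 2Q = 0.612904, giving −¼ ln(0.612904) = 0.122387.
d = 0.300386 + 0.122387 = 0.422773.

0.423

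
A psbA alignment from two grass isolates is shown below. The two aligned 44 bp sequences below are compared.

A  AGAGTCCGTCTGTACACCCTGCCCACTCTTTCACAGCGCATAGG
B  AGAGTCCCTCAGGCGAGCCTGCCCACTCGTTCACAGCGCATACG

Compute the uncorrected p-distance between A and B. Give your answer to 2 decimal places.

0.18

The sequences differ at 8 of 44 positions (sites 8, 11, 13, 14, 15, 17, 29, 43).
p = 8/44 = 0.181818… ≈ 0.18 (to 2 d.p.).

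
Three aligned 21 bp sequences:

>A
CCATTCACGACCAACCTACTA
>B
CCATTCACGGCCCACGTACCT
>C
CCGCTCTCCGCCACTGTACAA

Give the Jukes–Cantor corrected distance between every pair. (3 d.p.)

A–B: 5/21 sites differ → p ≈ 0.238095, d = −0.75 ln(1 − 0.31746) = 0.286451 ≈ 0.286.
A–C: 9/21 sites differ → p ≈ 0.428571, d = −0.75 ln(1 − 0.571428) = 0.635472 ≈ 0.635.
B–C: 9/21 sites differ → p ≈ 0.428571, d = −0.75 ln(1 − 0.571428) = 0.635472 ≈ 0.635.

d(A,B) = 0.286, d(A,C) = 0.635, d(B,C) = 0.635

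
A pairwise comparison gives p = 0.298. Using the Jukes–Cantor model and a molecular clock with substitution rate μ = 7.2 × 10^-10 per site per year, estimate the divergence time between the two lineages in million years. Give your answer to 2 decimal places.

263.75

d = −(3/4) ln(1 − 4p/3) = −0.75 ln(1 − 0.397333) = −0.75 ln(0.602667)
  = −0.75 × (-0.506390) = 0.379793 substitutions/site.
Under a molecular clock d = 2μt, so t = d/(2μ) = 0.379793 / (2 × 7.2 × 10^-10) = 263.75 million years.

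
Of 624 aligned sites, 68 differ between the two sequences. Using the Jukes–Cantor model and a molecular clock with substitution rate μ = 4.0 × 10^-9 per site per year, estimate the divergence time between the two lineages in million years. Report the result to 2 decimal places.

14.72

p = 68/624 ≈ 0.108974.
d = −(3/4) ln(1 − 4p/3) = −0.75 ln(1 − 0.145299) = −0.75 ln(0.854701)
  = −0.75 × (-0.157004) = 0.117753 substitutions/site.
Under a molecular clock d = 2μt, so t = d/(2μ) = 0.117753 / (2 × 4.0 × 10^-9) = 14.72 million years.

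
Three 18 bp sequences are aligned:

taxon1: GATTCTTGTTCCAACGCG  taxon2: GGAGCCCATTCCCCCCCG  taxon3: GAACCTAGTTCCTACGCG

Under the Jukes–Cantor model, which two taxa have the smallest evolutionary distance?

taxon1 and taxon3

taxon1–taxon2: 9/18 differ, p = 0.500, d = 0.824.
taxon1–taxon3: 4/18 differ, p = 0.222, d = 0.264.
taxon2–taxon3: 8/18 differ, p = 0.444, d = 0.673.
The smallest distance is between taxon1 and taxon3.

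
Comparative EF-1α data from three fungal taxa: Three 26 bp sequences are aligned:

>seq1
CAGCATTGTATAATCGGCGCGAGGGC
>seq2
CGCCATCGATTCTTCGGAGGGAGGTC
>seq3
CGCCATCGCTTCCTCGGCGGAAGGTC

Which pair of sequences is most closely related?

seq2 and seq3

seq1–seq2: 10/26 differ, p = 0.385, d = 0.539.
seq1–seq3: 10/26 differ, p = 0.385, d = 0.539.
seq2–seq3: 4/26 differ, p = 0.154, d = 0.172.
The smallest distance is between seq2 and seq3.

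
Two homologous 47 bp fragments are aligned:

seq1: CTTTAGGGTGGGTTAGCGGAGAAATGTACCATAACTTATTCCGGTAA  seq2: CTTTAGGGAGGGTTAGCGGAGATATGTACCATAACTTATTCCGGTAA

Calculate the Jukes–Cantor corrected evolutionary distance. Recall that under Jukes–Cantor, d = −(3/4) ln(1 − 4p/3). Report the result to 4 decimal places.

0.0438

The sequences differ at 2 of 47 sites (9, 23), so p = 2/47 ≈ 0.042553.
d = −(3/4) ln(1 − 4p/3) = −0.75 ln(1 − 0.056737) = −0.75 ln(0.943263)
  = −0.75 × (-0.058410) = 0.043808 substitutions/site.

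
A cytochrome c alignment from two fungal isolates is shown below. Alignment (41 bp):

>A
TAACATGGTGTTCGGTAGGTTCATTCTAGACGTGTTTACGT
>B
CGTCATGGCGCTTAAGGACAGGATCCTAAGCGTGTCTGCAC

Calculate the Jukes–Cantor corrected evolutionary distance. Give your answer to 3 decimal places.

The sequences differ at 22 of 41 sites, so p = 22/41 ≈ 0.536585.
d = −(3/4) ln(1 − 4p/3) = −0.75 ln(1 − 0.715447) = −0.75 ln(0.284553)
  = −0.75 × (-1.256836) = 0.942627 substitutions/site.

0.943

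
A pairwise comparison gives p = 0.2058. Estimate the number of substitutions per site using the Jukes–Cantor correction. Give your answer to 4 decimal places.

d = −(3/4) ln(1 − 4p/3) = −0.75 ln(1 − 0.2744) = −0.75 ln(0.7256)
  = −0.75 × (-0.320756) = 0.240567 substitutions/site.

0.2406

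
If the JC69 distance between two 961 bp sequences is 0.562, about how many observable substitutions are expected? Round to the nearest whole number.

Invert JC69: p = (3/4)(1 − e^(−4d/3)) = 0.75 × (1 − e^(-0.749333)) = 0.75 × (1 − 0.472682) = 0.395489.
Expected differing sites = pL ≈ 0.395489 × 961 = 380.064929 ≈ 380.

380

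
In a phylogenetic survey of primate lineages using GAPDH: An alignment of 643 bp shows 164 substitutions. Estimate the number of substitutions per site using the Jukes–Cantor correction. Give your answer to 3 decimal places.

0.312

p = 164/643 ≈ 0.255054.
d = −(3/4) ln(1 − 4p/3) = −0.75 ln(1 − 0.340072) = −0.75 ln(0.659928)
  = −0.75 × (-0.415625) = 0.311719 substitutions/site.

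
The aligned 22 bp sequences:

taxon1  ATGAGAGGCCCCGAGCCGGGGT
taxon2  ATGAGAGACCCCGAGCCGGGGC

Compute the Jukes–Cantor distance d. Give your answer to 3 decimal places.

The sequences differ at 2 of 22 sites (8, 22), so p = 2/22 ≈ 0.090909.
d = −(3/4) ln(1 − 4p/3) = −0.75 ln(1 − 0.121212) = −0.75 ln(0.878788)
  = −0.75 × (-0.129212) = 0.096909 substitutions/site.

0.097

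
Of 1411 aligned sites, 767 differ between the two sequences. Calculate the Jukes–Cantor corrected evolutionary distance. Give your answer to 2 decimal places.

p = 767/1411 ≈ 0.543586.
d = −(3/4) ln(1 − 4p/3) = −0.75 ln(1 − 0.724781) = −0.75 ln(0.275219)
  = −0.75 × (-1.290188) = 0.967641 substitutions/site.

0.97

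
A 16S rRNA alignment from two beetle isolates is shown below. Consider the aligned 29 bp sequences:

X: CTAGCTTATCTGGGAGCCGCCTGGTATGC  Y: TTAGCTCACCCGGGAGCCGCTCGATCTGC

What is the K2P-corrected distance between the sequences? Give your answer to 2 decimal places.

0.38

Of 29 sites, 7 differences are transitions and 1 are transversions, so P = 7/29 ≈ 0.241379 and Q = 1/29 ≈ 0.034483.
Under the Kimura two-parameter model, d = −½ ln(1 − 2P − Q) − ¼ ln(1 − 2Q).
1 − 2P − Q = 0.482759, giving −½ ln(0.482759) = 0.364119.
1 − 2Q = 0.931034, giving −¼ ln(0.931034) = 0.017865.
d = 0.364119 + 0.017865 = 0.381984.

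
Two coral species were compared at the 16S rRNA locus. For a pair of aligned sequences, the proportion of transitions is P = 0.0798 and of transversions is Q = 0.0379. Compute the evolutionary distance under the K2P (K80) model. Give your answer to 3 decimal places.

Under the Kimura two-parameter model, d = −½ ln(1 − 2P − Q) − ¼ ln(1 − 2Q).
1 − 2P − Q = 0.8025, giving −½ ln(0.8025) = 0.110012.
1 − 2Q = 0.9242, giving −¼ ln(0.9242) = 0.019707.
d = 0.110012 + 0.019707 = 0.129719.

0.130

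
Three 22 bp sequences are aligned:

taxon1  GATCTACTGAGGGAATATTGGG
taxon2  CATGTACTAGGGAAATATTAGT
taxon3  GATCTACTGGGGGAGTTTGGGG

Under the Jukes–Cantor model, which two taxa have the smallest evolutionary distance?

taxon1–taxon2: 7/22 differ, p = 0.318, d = 0.414.
taxon1–taxon3: 4/22 differ, p = 0.182, d = 0.208.
taxon2–taxon3: 9/22 differ, p = 0.409, d = 0.591.
The smallest distance is between taxon1 and taxon3.

taxon1 and taxon3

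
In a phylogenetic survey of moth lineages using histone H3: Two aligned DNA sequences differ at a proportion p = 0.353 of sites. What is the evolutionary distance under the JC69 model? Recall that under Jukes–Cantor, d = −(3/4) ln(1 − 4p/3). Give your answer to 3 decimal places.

0.477

d = −(3/4) ln(1 − 4p/3) = −0.75 ln(1 − 0.470667) = −0.75 ln(0.529333)
  = −0.75 × (-0.636138) = 0.477104 substitutions/site.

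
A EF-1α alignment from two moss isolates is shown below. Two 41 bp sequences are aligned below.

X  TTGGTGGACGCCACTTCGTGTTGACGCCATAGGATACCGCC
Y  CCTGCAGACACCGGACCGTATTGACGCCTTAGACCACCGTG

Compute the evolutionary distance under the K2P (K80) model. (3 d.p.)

Of 41 sites, 11 differences are transitions and 6 are transversions, so P = 11/41 ≈ 0.268293 and Q = 6/41 ≈ 0.146341.
Under the Kimura two-parameter model, d = −½ ln(1 − 2P − Q) − ¼ ln(1 − 2Q).
1 − 2P − Q = 0.317073, giving −½ ln(0.317073) = 0.574312.
1 − 2Q = 0.707318, giving −¼ ln(0.707318) = 0.086569.
d = 0.574312 + 0.086569 = 0.660881.

0.661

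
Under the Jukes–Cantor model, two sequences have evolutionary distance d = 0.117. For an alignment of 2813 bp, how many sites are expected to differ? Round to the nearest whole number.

Invert JC69: p = (3/4)(1 − e^(−4d/3)) = 0.75 × (1 − e^(-0.156)) = 0.75 × (1 − 0.855559) = 0.108331.
Expected differing sites = pL ≈ 0.108331 × 2813 = 304.735103 ≈ 305.

305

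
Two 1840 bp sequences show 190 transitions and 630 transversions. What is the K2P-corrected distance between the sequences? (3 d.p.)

0.687

P = 190/1840 ≈ 0.103261 and Q = 630/1840 ≈ 0.342391.
Under the Kimura two-parameter model, d = −½ ln(1 − 2P − Q) − ¼ ln(1 − 2Q).
1 − 2P − Q = 0.451087, giving −½ ln(0.451087) = 0.398048.
1 − 2Q = 0.315218, giving −¼ ln(0.315218) = 0.288623.
d = 0.398048 + 0.288623 = 0.686671.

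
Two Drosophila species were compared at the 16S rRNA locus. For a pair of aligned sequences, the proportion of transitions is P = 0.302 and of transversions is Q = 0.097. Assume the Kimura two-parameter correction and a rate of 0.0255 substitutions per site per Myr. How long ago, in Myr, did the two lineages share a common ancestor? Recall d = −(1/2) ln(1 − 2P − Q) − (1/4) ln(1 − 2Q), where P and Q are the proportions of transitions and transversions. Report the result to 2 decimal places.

Under the Kimura two-parameter model, d = −½ ln(1 − 2P − Q) − ¼ ln(1 − 2Q).
1 − 2P − Q = 0.299, giving −½ ln(0.299) = 0.603656.
1 − 2Q = 0.806, giving −¼ ln(0.806) = 0.053918.
d = 0.603656 + 0.053918 = 0.657574.
Under a molecular clock d = 2μt, so t = d/(2μ) = 0.657574 / (2 × 0.0255) = 12.89 Myr.

12.89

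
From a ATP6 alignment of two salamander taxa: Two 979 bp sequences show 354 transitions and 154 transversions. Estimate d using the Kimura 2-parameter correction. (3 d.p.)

P = 354/979 ≈ 0.361593 and Q = 154/979 ≈ 0.157303.
Under the Kimura two-parameter model, d = −½ ln(1 − 2P − Q) − ¼ ln(1 − 2Q).
1 − 2P − Q = 0.119511, giving −½ ln(0.119511) = 1.062173.
1 − 2Q = 0.685394, giving −¼ ln(0.685394) = 0.094440.
d = 1.062173 + 0.094440 = 1.156613.

1.157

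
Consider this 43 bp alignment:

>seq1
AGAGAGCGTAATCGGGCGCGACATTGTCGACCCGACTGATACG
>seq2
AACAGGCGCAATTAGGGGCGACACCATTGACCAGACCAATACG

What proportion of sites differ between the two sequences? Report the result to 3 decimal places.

The sequences differ at 15 of 43 positions.
p = 15/43 = 0.348837… ≈ 0.349 (to 3 d.p.).

0.349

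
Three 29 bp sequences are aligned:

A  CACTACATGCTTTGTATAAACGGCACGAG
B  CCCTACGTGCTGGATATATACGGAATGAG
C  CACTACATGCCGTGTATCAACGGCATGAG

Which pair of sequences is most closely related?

A–B: 8/29 differ, p = 0.276, d = 0.344.
A–C: 4/29 differ, p = 0.138, d = 0.152.
B–C: 8/29 differ, p = 0.276, d = 0.344.
The smallest distance is between A and C.

A and C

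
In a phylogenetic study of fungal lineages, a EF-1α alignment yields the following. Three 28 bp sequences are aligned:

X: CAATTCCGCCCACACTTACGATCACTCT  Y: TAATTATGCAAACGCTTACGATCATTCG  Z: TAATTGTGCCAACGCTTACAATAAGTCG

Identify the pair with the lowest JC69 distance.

Y and Z

X–Y: 8/28 differ, p = 0.286, d = 0.360.
X–Z: 9/28 differ, p = 0.321, d = 0.420.
Y–Z: 5/28 differ, p = 0.179, d = 0.204.
The smallest distance is between Y and Z.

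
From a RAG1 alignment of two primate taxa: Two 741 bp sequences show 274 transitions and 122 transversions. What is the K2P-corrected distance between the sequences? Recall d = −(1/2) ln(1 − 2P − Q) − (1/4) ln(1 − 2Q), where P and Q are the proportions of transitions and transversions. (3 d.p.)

1.273

P = 274/741 ≈ 0.369771 and Q = 122/741 ≈ 0.164642.
Under the Kimura two-parameter model, d = −½ ln(1 − 2P − Q) − ¼ ln(1 − 2Q).
1 − 2P − Q = 0.095816, giving −½ ln(0.095816) = 1.172663.
1 − 2Q = 0.670716, giving −¼ ln(0.670716) = 0.099852.
d = 1.172663 + 0.099852 = 1.272515.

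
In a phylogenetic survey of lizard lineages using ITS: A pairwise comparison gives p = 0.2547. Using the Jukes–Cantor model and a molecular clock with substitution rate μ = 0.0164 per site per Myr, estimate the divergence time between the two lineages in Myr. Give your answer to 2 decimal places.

d = −(3/4) ln(1 − 4p/3) = −0.75 ln(1 − 0.3396) = −0.75 ln(0.6604)
  = −0.75 × (-0.414910) = 0.311183 substitutions/site.
Under a molecular clock d = 2μt, so t = d/(2μ) = 0.311183 / (2 × 0.0164) = 9.49 Myr.

9.49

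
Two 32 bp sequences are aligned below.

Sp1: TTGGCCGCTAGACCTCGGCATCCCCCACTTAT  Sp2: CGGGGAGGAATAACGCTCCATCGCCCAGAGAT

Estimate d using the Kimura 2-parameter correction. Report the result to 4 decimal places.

Of 32 sites, 1 differences are transitions and 14 are transversions, so P = 1/32 = 0.03125 and Q = 14/32 = 0.4375.
Under the Kimura two-parameter model, d = −½ ln(1 − 2P − Q) − ¼ ln(1 − 2Q).
1 − 2P − Q = 0.5, giving −½ ln(0.5) = 0.346574.
1 − 2Q = 0.125, giving −¼ ln(0.125) = 0.519860.
d = 0.346574 + 0.519860 = 0.866434.

0.8664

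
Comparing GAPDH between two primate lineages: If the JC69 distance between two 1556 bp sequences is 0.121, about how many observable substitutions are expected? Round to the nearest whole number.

Invert JC69: p = (3/4)(1 − e^(−4d/3)) = 0.75 × (1 − e^(-0.161333)) = 0.75 × (1 − 0.851009) = 0.111743.
Expected differing sites = pL ≈ 0.111743 × 1556 = 173.872108 ≈ 174.

174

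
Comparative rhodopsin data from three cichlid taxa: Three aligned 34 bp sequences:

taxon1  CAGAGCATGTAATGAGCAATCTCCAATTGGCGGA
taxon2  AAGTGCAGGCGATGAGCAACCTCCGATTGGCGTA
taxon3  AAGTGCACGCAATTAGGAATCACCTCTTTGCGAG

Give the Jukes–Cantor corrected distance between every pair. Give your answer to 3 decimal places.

d(taxon1,taxon2) = 0.282, d(taxon1,taxon3) = 0.477, d(taxon2,taxon3) = 0.423

taxon1–taxon2: 8/34 sites differ → p ≈ 0.235294, d = −0.75 ln(1 − 0.313725) = 0.282358 ≈ 0.282.
taxon1–taxon3: 12/34 sites differ → p ≈ 0.352941, d = −0.75 ln(1 − 0.470588) = 0.476991 ≈ 0.477.
taxon2–taxon3: 11/34 sites differ → p ≈ 0.323529, d = −0.75 ln(1 − 0.431372) = 0.423397 ≈ 0.423.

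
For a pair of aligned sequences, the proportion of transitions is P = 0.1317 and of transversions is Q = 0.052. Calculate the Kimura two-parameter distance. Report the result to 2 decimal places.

Under the Kimura two-parameter model, d = −½ ln(1 − 2P − Q) − ¼ ln(1 − 2Q).
1 − 2P − Q = 0.6846, giving −½ ln(0.6846) = 0.189460.
1 − 2Q = 0.896, giving −¼ ln(0.896) = 0.027454.
d = 0.189460 + 0.027454 = 0.216914.

0.22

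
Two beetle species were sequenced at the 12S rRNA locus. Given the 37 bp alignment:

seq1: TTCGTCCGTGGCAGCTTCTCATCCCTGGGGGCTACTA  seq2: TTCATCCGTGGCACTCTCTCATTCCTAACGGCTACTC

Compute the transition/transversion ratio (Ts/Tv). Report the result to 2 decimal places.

2.00

Transitions are A↔G and C↔T; transversions are all other mismatches.
Transitions: 6. Transversions: 3.
R = 6/3 = 2.00.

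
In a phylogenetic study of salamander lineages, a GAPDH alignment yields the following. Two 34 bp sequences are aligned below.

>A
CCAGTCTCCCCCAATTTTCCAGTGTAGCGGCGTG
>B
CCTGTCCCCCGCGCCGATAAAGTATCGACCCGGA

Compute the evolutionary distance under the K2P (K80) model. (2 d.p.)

Of 34 sites, 5 differences are transitions and 12 are transversions, so P = 5/34 ≈ 0.147059 and Q = 12/34 ≈ 0.352941.
Under the Kimura two-parameter model, d = −½ ln(1 − 2P − Q) − ¼ ln(1 − 2Q).
1 − 2P − Q = 0.352941, giving −½ ln(0.352941) = 0.520727.
1 − 2Q = 0.294118, giving −¼ ln(0.294118) = 0.305944.
d = 0.520727 + 0.305944 = 0.826671.

0.83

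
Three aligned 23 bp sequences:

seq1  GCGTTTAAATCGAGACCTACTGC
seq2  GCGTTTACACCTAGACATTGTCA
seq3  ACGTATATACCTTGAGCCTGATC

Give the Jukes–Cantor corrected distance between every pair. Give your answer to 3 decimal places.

seq1–seq2: 8/23 sites differ → p ≈ 0.347826, d = −0.75 ln(1 − 0.463768) = 0.467391 ≈ 0.467.
seq1–seq3: 12/23 sites differ → p ≈ 0.521739, d = −0.75 ln(1 − 0.695652) = 0.892188 ≈ 0.892.
seq2–seq3: 10/23 sites differ → p ≈ 0.434783, d = −0.75 ln(1 − 0.579711) = 0.650110 ≈ 0.650.

d(seq1,seq2) = 0.467, d(seq1,seq3) = 0.892, d(seq2,seq3) = 0.650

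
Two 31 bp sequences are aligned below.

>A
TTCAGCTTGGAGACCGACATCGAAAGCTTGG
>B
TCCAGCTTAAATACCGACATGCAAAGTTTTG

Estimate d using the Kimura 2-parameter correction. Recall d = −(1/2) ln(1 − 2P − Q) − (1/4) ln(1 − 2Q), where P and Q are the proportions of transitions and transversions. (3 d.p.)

Of 31 sites, 4 differences are transitions and 4 are transversions, so P = 4/31 ≈ 0.129032 and Q = 4/31 ≈ 0.129032.
Under the Kimura two-parameter model, d = −½ ln(1 − 2P − Q) − ¼ ln(1 − 2Q).
1 − 2P − Q = 0.612904, giving −½ ln(0.612904) = 0.244773.
1 − 2Q = 0.741936, giving −¼ ln(0.741936) = 0.074623.
d = 0.244773 + 0.074623 = 0.319396.

0.319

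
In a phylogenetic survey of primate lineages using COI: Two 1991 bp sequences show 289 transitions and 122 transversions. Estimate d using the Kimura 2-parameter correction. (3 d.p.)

P = 289/1991 ≈ 0.145153 and Q = 122/1991 ≈ 0.061276.
Under the Kimura two-parameter model, d = −½ ln(1 − 2P − Q) − ¼ ln(1 − 2Q).
1 − 2P − Q = 0.648418, giving −½ ln(0.648418) = 0.216610.
1 − 2Q = 0.877448, giving −¼ ln(0.877448) = 0.032684.
d = 0.216610 + 0.032684 = 0.249294.

0.249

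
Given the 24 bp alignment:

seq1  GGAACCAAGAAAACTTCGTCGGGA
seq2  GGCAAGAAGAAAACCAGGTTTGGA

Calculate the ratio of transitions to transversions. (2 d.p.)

0.33

Transitions are A↔G and C↔T; transversions are all other mismatches.
Transitions: 2. Transversions: 6.
R = 2/6 = 0.333333… ≈ 0.33 (to 2 d.p.).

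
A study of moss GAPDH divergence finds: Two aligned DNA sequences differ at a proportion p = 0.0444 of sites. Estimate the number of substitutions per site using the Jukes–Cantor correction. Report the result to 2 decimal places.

0.05

d = −(3/4) ln(1 − 4p/3) = −0.75 ln(1 − 0.0592) = −0.75 ln(0.9408)
  = −0.75 × (-0.061025) = 0.045769 substitutions/site.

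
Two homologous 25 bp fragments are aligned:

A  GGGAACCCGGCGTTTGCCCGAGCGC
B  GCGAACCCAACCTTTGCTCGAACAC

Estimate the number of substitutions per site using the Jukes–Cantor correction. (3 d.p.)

0.351

The sequences differ at 7 of 25 sites (2, 9, 10, 12, 18, 22, 24), so p = 7/25 = 0.28.
d = −(3/4) ln(1 − 4p/3) = −0.75 ln(1 − 0.373333) = −0.75 ln(0.626667)
  = −0.75 × (-0.467340) = 0.350505 substitutions/site.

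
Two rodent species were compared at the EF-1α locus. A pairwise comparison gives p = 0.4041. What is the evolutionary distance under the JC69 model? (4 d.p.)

0.5804

d = −(3/4) ln(1 − 4p/3) = −0.75 ln(1 − 0.5388) = −0.75 ln(0.4612)
  = −0.75 × (-0.773923) = 0.580442 substitutions/site.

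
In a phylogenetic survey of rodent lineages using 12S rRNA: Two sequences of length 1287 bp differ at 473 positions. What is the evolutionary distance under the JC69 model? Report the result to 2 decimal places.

p = 473/1287 ≈ 0.367521.
d = −(3/4) ln(1 − 4p/3) = −0.75 ln(1 − 0.490028) = −0.75 ln(0.509972)
  = −0.75 × (-0.673399) = 0.505049 substitutions/site.

0.51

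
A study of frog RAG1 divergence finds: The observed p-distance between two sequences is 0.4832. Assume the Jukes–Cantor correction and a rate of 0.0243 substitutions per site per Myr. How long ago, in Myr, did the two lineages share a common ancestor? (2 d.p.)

15.95

d = −(3/4) ln(1 − 4p/3) = −0.75 ln(1 − 0.644267) = −0.75 ln(0.355733)
  = −0.75 × (-1.033575) = 0.775181 substitutions/site.
Under a molecular clock d = 2μt, so t = d/(2μ) = 0.775181 / (2 × 0.0243) = 15.95 Myr.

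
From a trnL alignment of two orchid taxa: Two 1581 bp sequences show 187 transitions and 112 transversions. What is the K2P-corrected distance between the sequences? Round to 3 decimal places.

0.222

P = 187/1581 ≈ 0.11828 and Q = 112/1581 ≈ 0.070841.
Under the Kimura two-parameter model, d = −½ ln(1 − 2P − Q) − ¼ ln(1 − 2Q).
1 − 2P − Q = 0.692599, giving −½ ln(0.692599) = 0.183652.
1 − 2Q = 0.858318, giving −¼ ln(0.858318) = 0.038195.
d = 0.183652 + 0.038195 = 0.221847.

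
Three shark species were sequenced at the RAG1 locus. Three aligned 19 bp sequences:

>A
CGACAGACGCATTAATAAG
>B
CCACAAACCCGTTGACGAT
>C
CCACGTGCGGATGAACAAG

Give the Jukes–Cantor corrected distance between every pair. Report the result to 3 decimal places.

d(A,B) = 0.618, d(A,C) = 0.507, d(B,C) = 0.907

A–B: 8/19 sites differ → p ≈ 0.421053, d = −0.75 ln(1 − 0.561404) = 0.618132 ≈ 0.618.
A–C: 7/19 sites differ → p ≈ 0.368421, d = −0.75 ln(1 − 0.491228) = 0.506816 ≈ 0.507.
B–C: 10/19 sites differ → p ≈ 0.526316, d = −0.75 ln(1 − 0.701755) = 0.907380 ≈ 0.907.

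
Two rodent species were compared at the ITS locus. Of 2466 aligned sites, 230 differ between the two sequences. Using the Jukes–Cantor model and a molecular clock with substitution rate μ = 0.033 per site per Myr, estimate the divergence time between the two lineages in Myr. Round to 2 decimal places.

p = 230/2466 ≈ 0.093268.
d = −(3/4) ln(1 − 4p/3) = −0.75 ln(1 − 0.124357) = −0.75 ln(0.875643)
  = −0.75 × (-0.132797) = 0.099598 substitutions/site.
Under a molecular clock d = 2μt, so t = d/(2μ) = 0.099598 / (2 × 0.033) = 1.51 Myr.

1.51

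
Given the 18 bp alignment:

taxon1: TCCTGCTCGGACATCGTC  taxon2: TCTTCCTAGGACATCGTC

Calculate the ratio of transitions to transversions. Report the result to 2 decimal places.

Transitions are A↔G and C↔T; transversions are all other mismatches.
Transitions: 1. Transversions: 2.
R = 1/2 = 0.50.

0.50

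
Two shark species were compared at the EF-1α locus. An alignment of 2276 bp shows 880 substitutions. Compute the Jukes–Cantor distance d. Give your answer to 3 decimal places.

0.544

p = 880/2276 ≈ 0.386643.
d = −(3/4) ln(1 − 4p/3) = −0.75 ln(1 − 0.515524) = −0.75 ln(0.484476)
  = −0.75 × (-0.724687) = 0.543515 substitutions/site.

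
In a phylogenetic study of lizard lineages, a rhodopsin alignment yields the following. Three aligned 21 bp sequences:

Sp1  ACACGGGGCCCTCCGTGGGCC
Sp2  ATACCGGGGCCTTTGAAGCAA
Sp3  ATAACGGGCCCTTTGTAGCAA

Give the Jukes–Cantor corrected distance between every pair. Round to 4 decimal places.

Sp1–Sp2: 10/21 sites differ → p ≈ 0.47619, d = −0.75 ln(1 − 0.63492) = 0.755729 ≈ 0.7557.
Sp1–Sp3: 9/21 sites differ → p ≈ 0.428571, d = −0.75 ln(1 − 0.571428) = 0.635472 ≈ 0.6355.
Sp2–Sp3: 3/21 sites differ → p ≈ 0.142857, d = −0.75 ln(1 − 0.190476) = 0.158482 ≈ 0.1585.

d(Sp1,Sp2) = 0.7557, d(Sp1,Sp3) = 0.6355, d(Sp2,Sp3) = 0.1585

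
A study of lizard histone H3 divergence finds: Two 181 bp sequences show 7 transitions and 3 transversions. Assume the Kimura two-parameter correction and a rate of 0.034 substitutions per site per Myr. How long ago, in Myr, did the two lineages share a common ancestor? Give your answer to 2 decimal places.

0.85

P = 7/181 ≈ 0.038674 and Q = 3/181 ≈ 0.016575.
Under the Kimura two-parameter model, d = −½ ln(1 − 2P − Q) − ¼ ln(1 − 2Q).
1 − 2P − Q = 0.906077, giving −½ ln(0.906077) = 0.049315.
1 − 2Q = 0.96685, giving −¼ ln(0.96685) = 0.008428.
d = 0.049315 + 0.008428 = 0.057743.
Under a molecular clock d = 2μt, so t = d/(2μ) = 0.057743 / (2 × 0.034) = 0.85 Myr.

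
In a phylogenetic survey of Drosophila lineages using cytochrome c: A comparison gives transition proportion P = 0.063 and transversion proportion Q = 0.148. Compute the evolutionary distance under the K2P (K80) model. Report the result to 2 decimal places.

0.25

Under the Kimura two-parameter model, d = −½ ln(1 − 2P − Q) − ¼ ln(1 − 2Q).
1 − 2P − Q = 0.726, giving −½ ln(0.726) = 0.160103.
1 − 2Q = 0.704, giving −¼ ln(0.704) = 0.087744.
d = 0.160103 + 0.087744 = 0.247847.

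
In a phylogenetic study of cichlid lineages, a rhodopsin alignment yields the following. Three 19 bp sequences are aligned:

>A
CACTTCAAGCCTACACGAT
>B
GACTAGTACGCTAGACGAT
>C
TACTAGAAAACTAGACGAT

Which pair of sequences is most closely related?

B and C

A–B: 7/19 differ, p = 0.368, d = 0.507.
A–C: 6/19 differ, p = 0.316, d = 0.410.
B–C: 4/19 differ, p = 0.211, d = 0.247.
The smallest distance is between B and C.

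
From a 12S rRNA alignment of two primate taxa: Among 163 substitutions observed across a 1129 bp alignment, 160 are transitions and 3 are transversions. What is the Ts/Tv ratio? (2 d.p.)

R = 160/3 = 53.333333… ≈ 53.33 (to 2 d.p.).

53.33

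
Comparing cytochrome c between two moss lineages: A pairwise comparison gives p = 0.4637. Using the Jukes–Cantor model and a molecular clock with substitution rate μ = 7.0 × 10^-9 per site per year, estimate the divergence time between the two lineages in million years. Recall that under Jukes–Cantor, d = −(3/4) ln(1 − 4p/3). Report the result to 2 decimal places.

51.59

d = −(3/4) ln(1 − 4p/3) = −0.75 ln(1 − 0.618267) = −0.75 ln(0.381733)
  = −0.75 × (-0.963034) = 0.722276 substitutions/site.
Under a molecular clock d = 2μt, so t = d/(2μ) = 0.722276 / (2 × 7.0 × 10^-9) = 51.59 million years.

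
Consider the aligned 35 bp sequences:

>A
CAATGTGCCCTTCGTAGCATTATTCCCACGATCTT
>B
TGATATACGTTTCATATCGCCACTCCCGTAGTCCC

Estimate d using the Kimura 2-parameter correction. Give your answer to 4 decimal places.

Of 35 sites, 16 differences are transitions and 2 are transversions, so P = 16/35 ≈ 0.457143 and Q = 2/35 ≈ 0.057143.
Under the Kimura two-parameter model, d = −½ ln(1 − 2P − Q) − ¼ ln(1 − 2Q).
1 − 2P − Q = 0.028571, giving −½ ln(0.028571) = 1.777682.
1 − 2Q = 0.885714, giving −¼ ln(0.885714) = 0.030340.
d = 1.777682 + 0.030340 = 1.808022.

1.8080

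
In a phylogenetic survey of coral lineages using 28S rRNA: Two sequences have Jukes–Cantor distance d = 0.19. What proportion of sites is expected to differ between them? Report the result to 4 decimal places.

p = (3/4)(1 − e^(−4d/3)) = 0.75 × (1 − e^(-0.253333)) = 0.75 × (1 − 0.776209) = 0.167843.

0.1678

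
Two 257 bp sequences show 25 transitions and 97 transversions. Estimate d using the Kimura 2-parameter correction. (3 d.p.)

P = 25/257 ≈ 0.097276 and Q = 97/257 ≈ 0.377432.
Under the Kimura two-parameter model, d = −½ ln(1 − 2P − Q) − ¼ ln(1 − 2Q).
1 − 2P − Q = 0.428016, giving −½ ln(0.428016) = 0.424297.
1 − 2Q = 0.245136, giving −¼ ln(0.245136) = 0.351486.
d = 0.424297 + 0.351486 = 0.775783.

0.776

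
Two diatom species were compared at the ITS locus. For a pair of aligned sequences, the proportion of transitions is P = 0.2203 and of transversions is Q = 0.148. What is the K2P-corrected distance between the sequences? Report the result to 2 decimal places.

Under the Kimura two-parameter model, d = −½ ln(1 − 2P − Q) − ¼ ln(1 − 2Q).
1 − 2P − Q = 0.4114, giving −½ ln(0.4114) = 0.444095.
1 − 2Q = 0.704, giving −¼ ln(0.704) = 0.087744.
d = 0.444095 + 0.087744 = 0.531839.

0.53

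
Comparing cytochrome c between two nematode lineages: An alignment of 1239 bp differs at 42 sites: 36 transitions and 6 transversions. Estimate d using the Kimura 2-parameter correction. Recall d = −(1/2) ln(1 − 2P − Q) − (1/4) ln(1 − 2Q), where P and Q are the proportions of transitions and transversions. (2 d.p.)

P = 36/1239 ≈ 0.029056 and Q = 6/1239 ≈ 0.004843.
Under the Kimura two-parameter model, d = −½ ln(1 − 2P − Q) − ¼ ln(1 − 2Q).
1 − 2P − Q = 0.937045, giving −½ ln(0.937045) = 0.032512.
1 − 2Q = 0.990314, giving −¼ ln(0.990314) = 0.002433.
d = 0.032512 + 0.002433 = 0.034945.

0.03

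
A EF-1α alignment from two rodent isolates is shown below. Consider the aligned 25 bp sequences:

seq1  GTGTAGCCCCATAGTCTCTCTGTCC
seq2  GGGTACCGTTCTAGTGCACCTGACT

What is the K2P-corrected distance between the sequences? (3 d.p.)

Of 25 sites, 5 differences are transitions and 7 are transversions, so P = 5/25 = 0.2 and Q = 7/25 = 0.28.
Under the Kimura two-parameter model, d = −½ ln(1 − 2P − Q) − ¼ ln(1 − 2Q).
1 − 2P − Q = 0.32, giving −½ ln(0.32) = 0.569717.
1 − 2Q = 0.44, giving −¼ ln(0.44) = 0.205245.
d = 0.569717 + 0.205245 = 0.774962.

0.775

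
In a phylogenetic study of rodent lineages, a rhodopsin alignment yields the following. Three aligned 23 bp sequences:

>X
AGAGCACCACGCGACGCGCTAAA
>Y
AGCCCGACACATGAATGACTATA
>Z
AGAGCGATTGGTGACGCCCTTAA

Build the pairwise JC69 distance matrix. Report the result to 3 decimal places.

X–Y: 11/23 sites differ → p ≈ 0.478261, d = −0.75 ln(1 − 0.637681) = 0.761423 ≈ 0.761.
X–Z: 8/23 sites differ → p ≈ 0.347826, d = −0.75 ln(1 − 0.463768) = 0.467391 ≈ 0.467.
Y–Z: 12/23 sites differ → p ≈ 0.521739, d = −0.75 ln(1 − 0.695652) = 0.892188 ≈ 0.892.

d(X,Y) = 0.761, d(X,Z) = 0.467, d(Y,Z) = 0.892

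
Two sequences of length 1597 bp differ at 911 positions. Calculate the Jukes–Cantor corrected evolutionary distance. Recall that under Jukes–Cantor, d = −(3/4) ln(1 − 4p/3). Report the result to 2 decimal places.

p = 911/1597 ≈ 0.570445.
d = −(3/4) ln(1 − 4p/3) = −0.75 ln(1 − 0.760593) = −0.75 ln(0.239407)
  = −0.75 × (-1.429590) = 1.072193 substitutions/site.

1.07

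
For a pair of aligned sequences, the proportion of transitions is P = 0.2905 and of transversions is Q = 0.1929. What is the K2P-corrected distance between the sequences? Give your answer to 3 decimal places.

0.865

Under the Kimura two-parameter model, d = −½ ln(1 − 2P − Q) − ¼ ln(1 − 2Q).
1 − 2P − Q = 0.2261, giving −½ ln(0.2261) = 0.743389.
1 − 2Q = 0.6142, giving −¼ ln(0.6142) = 0.121859.
d = 0.743389 + 0.121859 = 0.865248.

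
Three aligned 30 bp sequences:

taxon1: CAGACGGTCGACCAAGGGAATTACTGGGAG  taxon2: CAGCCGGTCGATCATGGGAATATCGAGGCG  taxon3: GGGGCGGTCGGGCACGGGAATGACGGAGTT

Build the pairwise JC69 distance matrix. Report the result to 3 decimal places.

taxon1–taxon2: 8/30 sites differ → p ≈ 0.266667, d = −0.75 ln(1 − 0.355556) = 0.329526 ≈ 0.330.
taxon1–taxon3: 11/30 sites differ → p ≈ 0.366667, d = −0.75 ln(1 − 0.488889) = 0.503376 ≈ 0.503.
taxon2–taxon3: 12/30 sites differ → p = 0.4, d = −0.75 ln(1 − 0.533333) = 0.571605 ≈ 0.572.

d(taxon1,taxon2) = 0.330, d(taxon1,taxon3) = 0.503, d(taxon2,taxon3) = 0.572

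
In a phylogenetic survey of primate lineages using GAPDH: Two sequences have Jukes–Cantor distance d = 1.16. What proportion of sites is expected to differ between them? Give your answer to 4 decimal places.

0.5903

p = (3/4)(1 − e^(−4d/3)) = 0.75 × (1 − e^(-1.546667)) = 0.75 × (1 − 0.212957) = 0.590282.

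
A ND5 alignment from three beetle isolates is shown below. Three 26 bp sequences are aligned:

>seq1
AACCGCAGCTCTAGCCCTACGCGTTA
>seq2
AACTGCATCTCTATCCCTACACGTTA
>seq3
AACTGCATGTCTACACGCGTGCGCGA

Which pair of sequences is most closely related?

seq1 and seq2

seq1–seq2: 4/26 differ, p = 0.154, d = 0.172.
seq1–seq3: 11/26 differ, p = 0.423, d = 0.623.
seq2–seq3: 10/26 differ, p = 0.385, d = 0.539.
The smallest distance is between seq1 and seq2.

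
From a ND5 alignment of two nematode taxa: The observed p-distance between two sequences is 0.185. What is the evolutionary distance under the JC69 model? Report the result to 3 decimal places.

d = −(3/4) ln(1 − 4p/3) = −0.75 ln(1 − 0.246667) = −0.75 ln(0.753333)
  = −0.75 × (-0.283248) = 0.212436 substitutions/site.

0.212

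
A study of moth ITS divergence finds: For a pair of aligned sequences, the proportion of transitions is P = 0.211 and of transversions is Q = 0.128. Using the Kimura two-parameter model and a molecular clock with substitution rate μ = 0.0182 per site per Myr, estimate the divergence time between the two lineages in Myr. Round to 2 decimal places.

Under the Kimura two-parameter model, d = −½ ln(1 − 2P − Q) − ¼ ln(1 − 2Q).
1 − 2P − Q = 0.45, giving −½ ln(0.45) = 0.399254.
1 − 2Q = 0.744, giving −¼ ln(0.744) = 0.073929.
d = 0.399254 + 0.073929 = 0.473183.
Under a molecular clock d = 2μt, so t = d/(2μ) = 0.473183 / (2 × 0.0182) = 13.00 Myr.

13.00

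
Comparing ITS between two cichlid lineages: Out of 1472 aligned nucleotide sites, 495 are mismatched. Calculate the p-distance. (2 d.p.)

0.34

p = 495/1472 = 0.336277… ≈ 0.34 (to 2 d.p.).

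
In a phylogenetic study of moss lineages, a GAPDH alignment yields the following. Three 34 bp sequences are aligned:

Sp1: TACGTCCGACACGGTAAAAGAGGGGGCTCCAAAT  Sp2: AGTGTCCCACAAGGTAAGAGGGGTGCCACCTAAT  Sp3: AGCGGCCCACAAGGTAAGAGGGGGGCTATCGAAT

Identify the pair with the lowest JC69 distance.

Sp2 and Sp3

Sp1–Sp2: 11/34 differ, p = 0.324, d = 0.423.
Sp1–Sp3: 12/34 differ, p = 0.353, d = 0.477.
Sp2–Sp3: 6/34 differ, p = 0.176, d = 0.201.
The smallest distance is between Sp2 and Sp3.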